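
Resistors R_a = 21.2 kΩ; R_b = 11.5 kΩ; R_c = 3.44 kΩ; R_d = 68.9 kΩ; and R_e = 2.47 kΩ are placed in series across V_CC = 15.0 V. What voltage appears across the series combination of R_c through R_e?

V ≈ 10.4 V

ΣR = 21.2 + 11.5 + 3.44 + 68.9 + 2.47 = 107.5 kΩ.
R_{R_c..R_e} = 3.44 + 68.9 + 2.47 = 74.81 kΩ.
Voltage divider: V = V_CC · (74.81 / 107.5) = 15.0 × 0.6958 = 10.44 V.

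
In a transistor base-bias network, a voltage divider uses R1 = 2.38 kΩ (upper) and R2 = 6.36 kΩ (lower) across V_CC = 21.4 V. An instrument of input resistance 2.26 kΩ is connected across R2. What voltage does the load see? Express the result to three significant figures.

The load sits in parallel with R2, giving an effective lower resistance R2' = R2·R_L/(R2+R_L) = 1.667 kΩ.
Voltage divider with the loaded lower leg: V_out = 21.4 × 1.667/(2.38 + 1.667) = 21.4 × 0.4120 = 8.816 V.

V_out ≈ 8.82 V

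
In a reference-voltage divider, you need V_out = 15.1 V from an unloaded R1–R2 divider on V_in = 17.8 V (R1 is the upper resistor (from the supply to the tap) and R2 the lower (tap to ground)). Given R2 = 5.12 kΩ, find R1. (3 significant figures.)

The divider ratio is R2/(R1+R2) = 15.1/17.8 = 0.8483.
So R1 = R2 · (V_in/V_out − 1) = 5.12 × (17.8/15.1 − 1) = 5.12 × 0.1788 = 0.9155 kΩ.

R1 ≈ 0.915 kΩ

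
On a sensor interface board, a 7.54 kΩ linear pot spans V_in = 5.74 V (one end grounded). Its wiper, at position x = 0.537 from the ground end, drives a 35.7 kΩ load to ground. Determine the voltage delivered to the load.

The pot divides into 3.491 kΩ above the wiper and 4.049 kΩ below.
R_L loads the lower segment: effective lower R = 3.637 kΩ.
Loaded-divider output: V_out = 5.74 × 0.5102 = 2.929 V.

V_out ≈ 2.93 V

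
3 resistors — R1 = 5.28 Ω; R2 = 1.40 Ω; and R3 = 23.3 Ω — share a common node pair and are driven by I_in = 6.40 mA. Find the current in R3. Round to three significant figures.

I ≈ 0.290 mA

Total conductance ΣG = 1/5.28 + 1/1.40 + 1/23.3 = 0.9466 (units of 1/Ω).
By the current-divider rule, I = I_in · G_k/ΣG = 6.40 × 0.04534 = 0.2902 mA.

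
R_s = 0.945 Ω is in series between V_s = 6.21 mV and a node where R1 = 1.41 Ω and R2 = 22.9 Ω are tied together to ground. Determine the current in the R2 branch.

Equivalent of the parallel group: R_p = 1.328 Ω.
V_A by voltage divider: V_A = 6.21 × 1.328/(0.945 + 1.328) = 3.628 mV.
I(R2) = V_A / R2 = 3.628/22.9 = 0.1584 mA.

I ≈ 0.158 mA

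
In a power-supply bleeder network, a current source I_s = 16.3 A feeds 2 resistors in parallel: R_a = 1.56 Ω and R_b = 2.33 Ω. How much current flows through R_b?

I ≈ 6.54 A

With just two branches, the current splits inversely with resistance.
So I = 16.3 × 1.56/3.890 = 6.537 A.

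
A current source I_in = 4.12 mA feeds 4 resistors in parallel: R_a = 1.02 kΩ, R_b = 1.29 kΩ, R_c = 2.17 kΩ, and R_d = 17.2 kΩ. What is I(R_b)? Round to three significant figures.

I ≈ 1.40 mA

Conductances: ΣG = 1/1.02 + 1/1.29 + 1/2.17 + 1/17.2 = 2.275 (1/kΩ).
R_b takes the fraction G_k/ΣG = 0.7752/2.275 = 0.3408, so I = 4.12 × 0.3408 = 1.404 mA.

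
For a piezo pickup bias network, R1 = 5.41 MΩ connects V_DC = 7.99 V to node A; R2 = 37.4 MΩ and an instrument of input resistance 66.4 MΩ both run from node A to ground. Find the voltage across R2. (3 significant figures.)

The load sits in parallel with R2, giving an effective lower resistance R2' = R2·R_L/(R2+R_L) = 23.92 MΩ.
Then V_out = V_DC · R2'/(R1 + R2') = 7.99 × 23.92/29.33 = 6.516 V.

V_out ≈ 6.52 V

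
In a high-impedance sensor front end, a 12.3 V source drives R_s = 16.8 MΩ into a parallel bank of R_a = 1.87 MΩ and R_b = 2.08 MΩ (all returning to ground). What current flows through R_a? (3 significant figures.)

Parallel bank: R_p = 1/(1/1.87 + 1/2.08) = 0.9847 MΩ.
V_A = 12.3 × 0.9847/17.78 = 0.6810 V.
Branch current I = V_A/R_a = 0.6810/1.87 = 0.3642 µA.

I ≈ 0.364 µA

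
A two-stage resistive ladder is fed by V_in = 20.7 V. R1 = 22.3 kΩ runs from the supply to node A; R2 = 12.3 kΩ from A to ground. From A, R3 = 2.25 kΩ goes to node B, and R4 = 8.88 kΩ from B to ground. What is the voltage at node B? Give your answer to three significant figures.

V_B ≈ 3.43 V

Node A sees R2 in parallel with the series input of stage 2, R3 + R4 = 11.13 kΩ.
R2 ‖ (R3+R4) = 5.843 kΩ.
So V_A = 20.7 × 0.2076 = 4.298 V.
V_B = V_A × 0.7978 = 3.429 V.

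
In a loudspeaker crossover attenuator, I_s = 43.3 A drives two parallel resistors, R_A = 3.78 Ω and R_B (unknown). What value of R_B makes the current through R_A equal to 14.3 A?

R_B ≈ 1.86 Ω

In a two-way split, I_A/I_s = R_B/(R_A + R_B).
14.3/43.3 = R_B/(R_A + R_B) → R_B = R_A · (0.3303)/(1 − 0.3303) = 3.78 × 0.4931 = 1.864 Ω.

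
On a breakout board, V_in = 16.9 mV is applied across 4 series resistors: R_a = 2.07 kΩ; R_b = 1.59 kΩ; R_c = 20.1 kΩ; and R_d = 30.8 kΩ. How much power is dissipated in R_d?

P ≈ 2.96 nW

ΣR = 54.56 kΩ → I = 16.9/54.56 = 0.3098 µA.
P = I²R = 0.09595 × 30.8 = 2.955 nW.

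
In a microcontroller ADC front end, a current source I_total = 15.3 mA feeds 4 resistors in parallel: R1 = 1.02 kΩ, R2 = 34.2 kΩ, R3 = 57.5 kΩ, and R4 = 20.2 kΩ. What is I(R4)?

Conductances: ΣG = 1/1.02 + 1/34.2 + 1/57.5 + 1/20.2 = 1.077 (1/kΩ).
By the current-divider rule, I = I_total · G_k/ΣG = 15.3 × 0.04599 = 0.7036 mA.

I ≈ 0.704 mA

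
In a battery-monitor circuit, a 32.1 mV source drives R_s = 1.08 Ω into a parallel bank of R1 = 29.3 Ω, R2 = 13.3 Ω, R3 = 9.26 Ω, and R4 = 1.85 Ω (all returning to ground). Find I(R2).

I ≈ 1.33 mA

Combine the parallel branches: R_p = (1/29.3 + 1/13.3 + 1/9.26 + 1/1.85)⁻¹ = 1.320 Ω.
V_A by voltage divider: V_A = 32.1 × 1.320/(1.08 + 1.320) = 17.65 mV.
Branch current I = V_A/R2 = 17.65/13.3 = 1.327 mA.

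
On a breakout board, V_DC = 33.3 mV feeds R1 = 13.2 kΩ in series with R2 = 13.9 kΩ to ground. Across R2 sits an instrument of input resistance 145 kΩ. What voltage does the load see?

V_out ≈ 16.3 mV

First combine the lower leg with the load: R2 ‖ R_L = 12.68 kΩ.
Voltage divider with the loaded lower leg: V_out = 33.3 × 12.68/(13.2 + 12.68) = 33.3 × 0.4900 = 16.32 mV.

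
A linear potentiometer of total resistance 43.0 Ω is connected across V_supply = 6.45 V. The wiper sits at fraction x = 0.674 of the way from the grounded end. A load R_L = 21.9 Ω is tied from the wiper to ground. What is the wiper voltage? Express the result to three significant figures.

V_out ≈ 3.04 V

The pot divides into 14.02 Ω above the wiper and 28.98 Ω below.
R_L loads the lower segment: effective lower R = 12.47 Ω.
Then V_out = V_supply · 12.47/(14.02 + 12.47) = 3.037 V.
(Unloaded: V_out = x·V_supply = 4.35 V.)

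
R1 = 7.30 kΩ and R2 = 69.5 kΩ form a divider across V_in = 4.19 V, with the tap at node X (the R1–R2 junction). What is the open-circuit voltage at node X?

Open-circuit (no load on X): V_th = V_in · R2/(R1 + R2) = 4.19 × 69.5/(7.300 + 69.5) = 3.792 V.

V_th ≈ 3.79 V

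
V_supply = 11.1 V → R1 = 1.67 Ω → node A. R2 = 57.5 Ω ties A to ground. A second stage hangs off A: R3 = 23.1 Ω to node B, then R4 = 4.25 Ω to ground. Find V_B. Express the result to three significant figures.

V_B ≈ 1.58 V

The second stage (R3 + R4 = 27.35 Ω) loads node A in parallel with R2.
R2 ‖ (R3+R4) = 18.53 Ω.
V_A = 11.1 × 18.53/(1.67 + 18.53) = 10.18 V.
Then the unloaded second divider: V_B = V_A × R4/(R3+R4) = 10.18 × 0.1554 = 1.582 V.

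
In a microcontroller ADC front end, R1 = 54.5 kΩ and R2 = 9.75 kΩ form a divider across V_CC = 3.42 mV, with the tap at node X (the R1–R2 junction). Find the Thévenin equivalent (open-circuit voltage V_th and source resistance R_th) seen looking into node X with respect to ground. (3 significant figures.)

Open-circuit (no load on X): V_th = V_CC · R2/(R1 + R2) = 3.42 × 9.75/(54.50 + 9.75) = 0.5190 mV.
Looking into X with the source shorted: R_th = R1·R2/(R1+R2) = 54.50 × 9.75/64.25 = 8.270 kΩ.

V_th ≈ 0.519 mV, R_th ≈ 8.27 kΩ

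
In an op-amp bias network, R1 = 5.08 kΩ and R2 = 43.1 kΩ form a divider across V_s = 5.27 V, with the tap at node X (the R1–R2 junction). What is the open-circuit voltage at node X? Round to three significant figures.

V_th ≈ 4.71 V

V_th is the unloaded tap voltage: V_s · R2/(R1+R2) = 5.27 × 0.8946 = 4.714 V.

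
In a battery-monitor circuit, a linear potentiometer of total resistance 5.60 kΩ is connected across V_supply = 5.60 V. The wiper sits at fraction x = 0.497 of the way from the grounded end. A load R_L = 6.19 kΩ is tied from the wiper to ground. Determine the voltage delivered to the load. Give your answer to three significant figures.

The pot divides into 2.817 kΩ above the wiper and 2.783 kΩ below.
Lower segment in parallel with the load: 2.783 ‖ 6.19 = 1.920 kΩ.
Loaded-divider output: V_out = 5.60 × 0.4053 = 2.270 V.
(Unloaded: V_out = x·V_supply = 2.78 V.)

V_out ≈ 2.27 V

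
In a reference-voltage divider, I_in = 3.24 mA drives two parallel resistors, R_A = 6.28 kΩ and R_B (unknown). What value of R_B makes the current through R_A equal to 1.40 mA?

R_B ≈ 4.78 kΩ

In a two-way split, I_A/I_in = R_B/(R_A + R_B).
With f = 0.4321, R_B = R_A · f/(1−f) = 6.28 × 0.7609 = 4.778 kΩ.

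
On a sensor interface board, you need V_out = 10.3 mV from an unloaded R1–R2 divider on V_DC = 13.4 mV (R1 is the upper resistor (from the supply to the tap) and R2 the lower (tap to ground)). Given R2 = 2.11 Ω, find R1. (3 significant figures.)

R1 ≈ 0.635 Ω

Required fraction k = V_out/V_DC = 0.7687.
So R1 = R2 · (V_DC/V_out − 1) = 2.11 × (13.4/10.3 − 1) = 2.11 × 0.3010 = 0.6350 Ω.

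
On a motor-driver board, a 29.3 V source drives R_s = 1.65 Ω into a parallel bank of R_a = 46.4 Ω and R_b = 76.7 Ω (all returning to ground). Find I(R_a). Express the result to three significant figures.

I ≈ 0.597 A

Equivalent of the parallel group: R_p = 28.91 Ω.
V_A = 29.3 × 28.91/30.56 = 27.72 V.
Branch current I = V_A/R_a = 27.72/46.4 = 0.5974 A.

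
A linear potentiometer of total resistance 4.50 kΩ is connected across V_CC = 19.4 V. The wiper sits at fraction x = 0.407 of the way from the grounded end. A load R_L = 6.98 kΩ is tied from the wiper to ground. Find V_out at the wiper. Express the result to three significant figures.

The pot divides into 2.668 kΩ above the wiper and 1.831 kΩ below.
Lower segment in parallel with the load: 1.831 ‖ 6.98 = 1.451 kΩ.
Loaded-divider output: V_out = 19.4 × 0.3522 = 6.833 V.

V_out ≈ 6.83 V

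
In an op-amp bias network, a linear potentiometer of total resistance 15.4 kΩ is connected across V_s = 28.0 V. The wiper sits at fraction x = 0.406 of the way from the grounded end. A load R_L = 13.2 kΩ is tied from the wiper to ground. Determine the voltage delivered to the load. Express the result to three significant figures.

The pot divides into 9.148 kΩ above the wiper and 6.252 kΩ below.
Lower segment in parallel with the load: 6.252 ‖ 13.2 = 4.243 kΩ.
V_out = 28.0 × 4.243/(9.148 + 4.243) = 8.872 V.

V_out ≈ 8.87 V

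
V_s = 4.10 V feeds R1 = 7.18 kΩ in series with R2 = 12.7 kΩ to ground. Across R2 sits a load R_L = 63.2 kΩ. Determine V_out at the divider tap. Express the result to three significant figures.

V_out ≈ 2.44 V

The load sits in parallel with R2, giving an effective lower resistance R2' = R2·R_L/(R2+R_L) = 10.57 kΩ.
Then V_out = V_s · R2'/(R1 + R2') = 4.10 × 10.57/17.75 = 2.442 V.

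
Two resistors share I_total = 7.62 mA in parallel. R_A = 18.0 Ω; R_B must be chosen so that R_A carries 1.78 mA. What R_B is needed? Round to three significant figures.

In a two-way split, I_A/I_total = R_B/(R_A + R_B).
1.78/7.62 = R_B/(R_A + R_B) → R_B = R_A · (0.2336)/(1 − 0.2336) = 18.0 × 0.3048 = 5.486 Ω.

R_B ≈ 5.49 Ω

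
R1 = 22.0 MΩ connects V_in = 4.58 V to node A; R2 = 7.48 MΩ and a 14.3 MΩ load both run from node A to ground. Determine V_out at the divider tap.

First combine the lower leg with the load: R2 ‖ R_L = 4.911 MΩ.
Then V_out = V_in · R2'/(R1 + R2') = 4.58 × 4.911/26.91 = 0.8358 V.
(Unloaded it would be 1.16 V; the load pulls it down.)

V_out ≈ 0.836 V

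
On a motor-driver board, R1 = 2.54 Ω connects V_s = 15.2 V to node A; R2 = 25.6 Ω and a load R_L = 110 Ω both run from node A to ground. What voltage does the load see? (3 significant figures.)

V_out ≈ 13.5 V

The load sits in parallel with R2, giving an effective lower resistance R2' = R2·R_L/(R2+R_L) = 20.77 Ω.
Voltage divider with the loaded lower leg: V_out = 15.2 × 20.77/(2.54 + 20.77) = 15.2 × 0.8910 = 13.54 V.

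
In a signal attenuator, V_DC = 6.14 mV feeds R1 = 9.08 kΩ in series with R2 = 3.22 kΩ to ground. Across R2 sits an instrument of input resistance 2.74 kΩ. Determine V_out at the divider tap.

The load sits in parallel with R2, giving an effective lower resistance R2' = R2·R_L/(R2+R_L) = 1.480 kΩ.
Then V_out = V_DC · R2'/(R1 + R2') = 6.14 × 1.480/10.56 = 0.8607 mV.

V_out ≈ 0.861 mV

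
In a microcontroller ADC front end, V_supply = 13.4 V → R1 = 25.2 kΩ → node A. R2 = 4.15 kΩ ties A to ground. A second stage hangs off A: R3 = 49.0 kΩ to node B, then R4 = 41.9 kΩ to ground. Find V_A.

V_A ≈ 1.82 V

The second stage (R3 + R4 = 90.90 kΩ) loads node A in parallel with R2.
Effective lower resistance at A: R2 ‖ 90.90 = 3.969 kΩ.
First divider: V_A = V_supply · 3.969/(25.2 + 3.969) = 1.823 V.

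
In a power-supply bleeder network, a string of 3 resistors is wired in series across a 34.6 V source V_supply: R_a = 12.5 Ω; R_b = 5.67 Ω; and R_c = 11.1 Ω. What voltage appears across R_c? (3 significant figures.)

ΣR = 12.5 + 5.67 + 11.1 = 29.27 Ω.
By the voltage-divider rule, V = 34.6 × 11.10/29.27 = 13.12 V.

V ≈ 13.1 V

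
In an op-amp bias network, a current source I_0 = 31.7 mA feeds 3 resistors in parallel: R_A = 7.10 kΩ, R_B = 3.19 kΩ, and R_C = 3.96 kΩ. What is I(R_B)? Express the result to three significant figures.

I ≈ 14.1 mA

ΣG = 1/7.10 + 1/3.19 + 1/3.96 = 0.7068.
R_B takes the fraction G_k/ΣG = 0.3135/0.7068 = 0.4435, so I = 31.7 × 0.4435 = 14.06 mA.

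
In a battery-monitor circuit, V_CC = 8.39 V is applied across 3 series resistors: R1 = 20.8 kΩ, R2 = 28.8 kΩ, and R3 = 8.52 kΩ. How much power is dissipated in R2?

Series current I = V_CC/ΣR = 8.39/58.12 = 0.1444 mA.
P(R2) = I²·R2 = (0.1444)² × 28.8 = 0.6002 mW.

P ≈ 0.600 mW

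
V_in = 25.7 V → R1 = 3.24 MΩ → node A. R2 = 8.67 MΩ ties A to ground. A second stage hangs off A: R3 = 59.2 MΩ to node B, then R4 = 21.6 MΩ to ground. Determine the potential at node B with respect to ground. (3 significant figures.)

V_B ≈ 4.86 V

Looking into the second stage from A: R3 + R4 = 80.80 MΩ appears in parallel with R2.
R2 ‖ (R3+R4) = 7.830 MΩ.
First divider: V_A = V_in · 7.830/(3.24 + 7.830) = 18.18 V.
Stage 2 is unloaded, so V_B = V_A · R4/(R3+R4) = 18.18 × 21.6/80.80 = 4.859 V.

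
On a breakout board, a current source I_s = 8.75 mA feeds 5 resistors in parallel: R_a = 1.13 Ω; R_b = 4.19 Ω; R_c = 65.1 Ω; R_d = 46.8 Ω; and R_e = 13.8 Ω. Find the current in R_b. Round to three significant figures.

Conductances: ΣG = 1/1.13 + 1/4.19 + 1/65.1 + 1/46.8 + 1/13.8 = 1.233 (1/Ω).
By the current-divider rule, I = I_s · G_k/ΣG = 8.75 × 0.1936 = 1.694 mA.

I ≈ 1.69 mA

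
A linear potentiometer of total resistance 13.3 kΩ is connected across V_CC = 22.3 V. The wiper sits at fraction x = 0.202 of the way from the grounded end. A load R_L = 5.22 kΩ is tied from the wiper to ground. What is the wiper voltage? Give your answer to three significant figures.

V_out ≈ 3.19 V

Lower segment x·R_p = 2.687 kΩ; upper segment (1−x)·R_p = 10.61 kΩ.
(x·R_p) ‖ R_L = 1.774 kΩ.
Then V_out = V_CC · 1.774/(10.61 + 1.774) = 3.193 V.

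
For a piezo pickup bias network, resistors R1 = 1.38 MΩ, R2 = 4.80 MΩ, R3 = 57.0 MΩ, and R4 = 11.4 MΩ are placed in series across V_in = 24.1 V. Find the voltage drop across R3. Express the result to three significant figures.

Total series resistance ΣR = 1.38 + 4.80 + 57.0 + 11.4 = 74.58 MΩ.
Voltage divider: V = V_in · (57.00 / 74.58) = 24.1 × 0.7643 = 18.42 V.

V ≈ 18.4 V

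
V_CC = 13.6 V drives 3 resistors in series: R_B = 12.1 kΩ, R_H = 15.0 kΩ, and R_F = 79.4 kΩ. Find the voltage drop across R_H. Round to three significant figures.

V ≈ 1.92 V

Series total: ΣR = 12.1 + 15.0 + 79.4 = 106.5 kΩ.
By the voltage-divider rule, V = 13.6 × 15.00/106.5 = 1.915 V.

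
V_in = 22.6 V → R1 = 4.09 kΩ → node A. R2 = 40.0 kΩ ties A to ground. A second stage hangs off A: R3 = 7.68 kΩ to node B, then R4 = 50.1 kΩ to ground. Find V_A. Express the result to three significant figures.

Node A sees R2 in parallel with the series input of stage 2, R3 + R4 = 57.78 kΩ.
Effective lower resistance at A: R2 ‖ 57.78 = 23.64 kΩ.
V_A = 22.6 × 23.64/(4.09 + 23.64) = 19.27 V.

V_A ≈ 19.3 V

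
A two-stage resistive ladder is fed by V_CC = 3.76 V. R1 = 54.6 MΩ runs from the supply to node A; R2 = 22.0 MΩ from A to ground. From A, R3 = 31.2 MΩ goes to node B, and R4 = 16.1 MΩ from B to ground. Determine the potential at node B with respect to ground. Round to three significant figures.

The second stage (R3 + R4 = 47.30 MΩ) loads node A in parallel with R2.
R2 ‖ (R3+R4) = 15.02 MΩ.
V_A = 3.76 × 15.02/(54.6 + 15.02) = 0.8110 V.
Stage 2 is unloaded, so V_B = V_A · R4/(R3+R4) = 0.8110 × 16.1/47.30 = 0.2761 V.

V_B ≈ 0.276 V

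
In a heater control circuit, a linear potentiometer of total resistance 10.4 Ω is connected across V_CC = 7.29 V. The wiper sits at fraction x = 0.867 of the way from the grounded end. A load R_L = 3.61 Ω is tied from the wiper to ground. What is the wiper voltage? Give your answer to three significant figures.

The pot divides into 1.383 Ω above the wiper and 9.017 Ω below.
R_L loads the lower segment: effective lower R = 2.578 Ω.
Then V_out = V_CC · 2.578/(1.383 + 2.578) = 4.744 V.
(Unloaded: V_out = x·V_CC = 6.32 V.)

V_out ≈ 4.74 V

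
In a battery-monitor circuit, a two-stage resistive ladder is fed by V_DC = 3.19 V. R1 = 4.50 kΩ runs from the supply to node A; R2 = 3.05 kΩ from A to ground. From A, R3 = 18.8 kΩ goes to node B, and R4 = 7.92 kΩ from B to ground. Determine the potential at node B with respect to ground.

V_B ≈ 0.358 V

Node A sees R2 in parallel with the series input of stage 2, R3 + R4 = 26.72 kΩ.
Effective lower resistance at A: R2 ‖ 26.72 = 2.738 kΩ.
V_A = 3.19 × 2.738/(4.50 + 2.738) = 1.207 V.
Then the unloaded second divider: V_B = V_A × R4/(R3+R4) = 1.207 × 0.2964 = 0.3576 V.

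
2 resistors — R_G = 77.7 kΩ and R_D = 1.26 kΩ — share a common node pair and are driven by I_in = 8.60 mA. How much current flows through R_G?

I ≈ 0.137 mA

Two-branch current divider: I_k = I_in · R_other/(R_1 + R_2).
So I = 8.60 × 1.26/78.96 = 0.1372 mA.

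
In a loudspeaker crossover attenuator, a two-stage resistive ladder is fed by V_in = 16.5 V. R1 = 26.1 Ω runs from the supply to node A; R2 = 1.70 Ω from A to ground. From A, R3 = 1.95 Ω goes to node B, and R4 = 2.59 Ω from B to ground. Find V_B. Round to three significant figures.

V_B ≈ 0.426 V

Node A sees R2 in parallel with the series input of stage 2, R3 + R4 = 4.540 Ω.
R2 ‖ (R3+R4) = 1.237 Ω.
So V_A = 16.5 × 0.04525 = 0.7465 V.
Stage 2 is unloaded, so V_B = V_A · R4/(R3+R4) = 0.7465 × 2.59/4.540 = 0.4259 V.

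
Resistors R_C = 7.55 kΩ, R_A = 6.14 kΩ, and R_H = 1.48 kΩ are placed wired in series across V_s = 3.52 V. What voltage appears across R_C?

ΣR = 7.55 + 6.14 + 1.48 = 15.17 kΩ.
By the voltage-divider rule, V = 3.52 × 7.550/15.17 = 1.752 V.

V ≈ 1.75 V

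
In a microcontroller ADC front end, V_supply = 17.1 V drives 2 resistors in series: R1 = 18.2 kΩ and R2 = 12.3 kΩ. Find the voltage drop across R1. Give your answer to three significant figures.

ΣR = 18.2 + 12.3 = 30.50 kΩ.
Voltage divider: V = V_supply · (18.20 / 30.50) = 17.1 × 0.5967 = 10.20 V.

V ≈ 10.2 V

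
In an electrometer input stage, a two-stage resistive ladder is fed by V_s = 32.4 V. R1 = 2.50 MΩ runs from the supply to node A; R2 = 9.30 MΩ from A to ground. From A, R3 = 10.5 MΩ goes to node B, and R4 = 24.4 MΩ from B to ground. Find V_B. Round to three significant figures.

V_B ≈ 16.9 V

Looking into the second stage from A: R3 + R4 = 34.90 MΩ appears in parallel with R2.
Effective lower resistance at A: R2 ‖ 34.90 = 7.343 MΩ.
V_A = 32.4 × 7.343/(2.50 + 7.343) = 24.17 V.
Stage 2 is unloaded, so V_B = V_A · R4/(R3+R4) = 24.17 × 24.4/34.90 = 16.90 V.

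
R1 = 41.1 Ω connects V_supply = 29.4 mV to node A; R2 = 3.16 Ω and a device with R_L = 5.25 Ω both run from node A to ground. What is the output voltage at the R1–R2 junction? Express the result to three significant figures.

V_out ≈ 1.35 mV

The load sits in parallel with R2, giving an effective lower resistance R2' = R2·R_L/(R2+R_L) = 1.973 Ω.
Now apply the divider: V_out = 29.4 × 0.04580 = 1.346 mV.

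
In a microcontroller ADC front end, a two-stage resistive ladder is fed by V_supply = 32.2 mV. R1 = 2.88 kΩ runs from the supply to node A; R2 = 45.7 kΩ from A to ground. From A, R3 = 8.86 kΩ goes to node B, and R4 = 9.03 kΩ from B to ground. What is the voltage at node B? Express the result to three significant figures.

V_B ≈ 13.3 mV

Node A sees R2 in parallel with the series input of stage 2, R3 + R4 = 17.89 kΩ.
R2 ‖ (R3+R4) = 12.86 kΩ.
First divider: V_A = V_supply · 12.86/(2.88 + 12.86) = 26.31 mV.
Then the unloaded second divider: V_B = V_A × R4/(R3+R4) = 26.31 × 0.5048 = 13.28 mV.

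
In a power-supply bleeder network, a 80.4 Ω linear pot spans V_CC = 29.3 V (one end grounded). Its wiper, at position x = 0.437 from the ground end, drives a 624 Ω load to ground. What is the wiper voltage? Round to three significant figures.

V_out ≈ 12.4 V

Split the track: R_lower = x·R_p = 35.13 Ω, R_upper = (1−x)·R_p = 45.27 Ω.
(x·R_p) ‖ R_L = 33.26 Ω.
Then V_out = V_CC · 33.26/(45.27 + 33.26) = 12.41 V.
(Unloaded: V_out = x·V_CC = 12.8 V.)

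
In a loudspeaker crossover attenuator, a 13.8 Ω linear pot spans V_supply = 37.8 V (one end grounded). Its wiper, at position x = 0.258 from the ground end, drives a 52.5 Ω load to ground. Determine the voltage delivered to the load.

The pot divides into 10.24 Ω above the wiper and 3.560 Ω below.
R_L loads the lower segment: effective lower R = 3.334 Ω.
Then V_out = V_supply · 3.334/(10.24 + 3.334) = 9.285 V.
(Unloaded: V_out = x·V_supply = 9.75 V.)

V_out ≈ 9.29 V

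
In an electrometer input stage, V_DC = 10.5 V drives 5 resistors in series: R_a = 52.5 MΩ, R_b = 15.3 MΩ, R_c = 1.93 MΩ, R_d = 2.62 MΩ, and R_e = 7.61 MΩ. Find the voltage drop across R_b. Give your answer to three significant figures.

ΣR = 52.5 + 15.3 + 1.93 + 2.62 + 7.61 = 79.96 MΩ.
Voltage divider: V = V_DC · (15.30 / 79.96) = 10.5 × 0.1913 = 2.009 V.

V ≈ 2.01 V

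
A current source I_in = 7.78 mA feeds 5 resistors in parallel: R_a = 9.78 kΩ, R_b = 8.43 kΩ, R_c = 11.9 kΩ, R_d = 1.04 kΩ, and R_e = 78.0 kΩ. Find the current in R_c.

Total conductance ΣG = 1/9.78 + 1/8.43 + 1/11.9 + 1/1.04 + 1/78.0 = 1.279 (units of 1/kΩ).
Current divider: I(R_c) = I_in · G_k/ΣG = 7.78 × (0.08403/1.279) = 7.78 × 0.06569 = 0.5111 mA.

I ≈ 0.511 mA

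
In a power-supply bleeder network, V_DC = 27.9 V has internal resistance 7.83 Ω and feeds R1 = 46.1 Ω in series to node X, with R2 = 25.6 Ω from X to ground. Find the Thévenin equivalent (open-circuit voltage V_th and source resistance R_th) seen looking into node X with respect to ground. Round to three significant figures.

R1' = 7.83 + 46.1 = 53.93 Ω (source resistance + R1).
V_th is the unloaded tap voltage: V_DC · R2/(R1'+R2) = 27.9 × 0.3219 = 8.981 V.
Looking into X with the source shorted: R_th = R1'·R2/(R1'+R2) = 53.93 × 25.6/79.53 = 17.36 Ω.

V_th ≈ 8.98 V, R_th ≈ 17.4 Ω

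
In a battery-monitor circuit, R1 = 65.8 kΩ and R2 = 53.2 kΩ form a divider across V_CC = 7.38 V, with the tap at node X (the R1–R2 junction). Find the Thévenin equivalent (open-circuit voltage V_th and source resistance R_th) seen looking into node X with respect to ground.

With X open, the divider is unloaded: V_th = 7.38 × 53.2/119.0 = 3.299 V.
Zeroing V_CC shorts the top of R1 to ground, so R_th = R1 ‖ R2 = 29.42 kΩ.

V_th ≈ 3.30 V, R_th ≈ 29.4 kΩ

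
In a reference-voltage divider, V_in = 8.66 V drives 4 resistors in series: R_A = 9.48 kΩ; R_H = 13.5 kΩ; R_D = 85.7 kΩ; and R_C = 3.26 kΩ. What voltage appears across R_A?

Series total: ΣR = 9.48 + 13.5 + 85.7 + 3.26 = 111.9 kΩ.
V = V_in · R/ΣR = 8.66 × 0.08469 = 0.7334 V.

V ≈ 0.733 V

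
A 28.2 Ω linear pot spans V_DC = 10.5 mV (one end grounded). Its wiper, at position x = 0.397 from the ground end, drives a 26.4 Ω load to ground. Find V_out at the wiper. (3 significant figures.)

V_out ≈ 3.32 mV

Split the track: R_lower = x·R_p = 11.20 Ω, R_upper = (1−x)·R_p = 17.00 Ω.
Lower segment in parallel with the load: 11.20 ‖ 26.4 = 7.862 Ω.
V_out = 10.5 × 7.862/(17.00 + 7.862) = 3.320 mV.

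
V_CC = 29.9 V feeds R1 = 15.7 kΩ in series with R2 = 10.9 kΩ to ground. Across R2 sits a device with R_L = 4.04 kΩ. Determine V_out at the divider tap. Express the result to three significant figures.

First combine the lower leg with the load: R2 ‖ R_L = 2.948 kΩ.
Now apply the divider: V_out = 29.9 × 0.1581 = 4.726 V.

V_out ≈ 4.73 V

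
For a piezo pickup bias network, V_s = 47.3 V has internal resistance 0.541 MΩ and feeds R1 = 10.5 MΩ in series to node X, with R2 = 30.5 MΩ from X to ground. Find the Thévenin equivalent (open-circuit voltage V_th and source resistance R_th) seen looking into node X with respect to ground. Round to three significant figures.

R1' = 0.541 + 10.5 = 11.04 MΩ (source resistance + R1).
V_th is the unloaded tap voltage: V_s · R2/(R1'+R2) = 47.3 × 0.7342 = 34.73 V.
Looking into X with the source shorted: R_th = R1'·R2/(R1'+R2) = 11.04 × 30.5/41.54 = 8.106 MΩ.

V_th ≈ 34.7 V, R_th ≈ 8.11 MΩ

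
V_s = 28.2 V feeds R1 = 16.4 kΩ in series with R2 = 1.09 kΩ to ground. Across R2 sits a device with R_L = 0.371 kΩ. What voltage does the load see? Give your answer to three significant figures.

V_out ≈ 0.468 V

R2 ‖ R_L = (1.09 × 0.371)/(1.09 + 0.371) = 0.2768 kΩ.
Then V_out = V_s · R2'/(R1 + R2') = 28.2 × 0.2768/16.68 = 0.4680 V.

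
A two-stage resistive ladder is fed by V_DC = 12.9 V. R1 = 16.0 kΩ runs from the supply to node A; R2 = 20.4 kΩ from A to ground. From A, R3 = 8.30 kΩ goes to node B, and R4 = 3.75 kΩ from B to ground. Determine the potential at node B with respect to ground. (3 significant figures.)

The second stage (R3 + R4 = 12.05 kΩ) loads node A in parallel with R2.
Effective lower resistance at A: R2 ‖ 12.05 = 7.575 kΩ.
V_A = 12.9 × 7.575/(16.0 + 7.575) = 4.145 V.
Then the unloaded second divider: V_B = V_A × R4/(R3+R4) = 4.145 × 0.3112 = 1.290 V.

V_B ≈ 1.29 V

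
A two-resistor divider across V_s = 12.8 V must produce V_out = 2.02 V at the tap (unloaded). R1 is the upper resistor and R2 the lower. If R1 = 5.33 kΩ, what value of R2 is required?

R2 ≈ 0.999 kΩ

V_out/V_s = R2/(R1+R2) = 0.1578.
R2 = R1 · 0.1578/(1 − 0.1578) = 0.9988 kΩ.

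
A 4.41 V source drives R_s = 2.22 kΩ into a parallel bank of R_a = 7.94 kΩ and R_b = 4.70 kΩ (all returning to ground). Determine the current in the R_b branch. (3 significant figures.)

Parallel bank: R_p = 1/(1/7.94 + 1/4.70) = 2.952 kΩ.
V_A = 4.41 × 2.952/5.172 = 2.517 V.
Branch current I = V_A/R_b = 2.517/4.70 = 0.5356 mA.

I ≈ 0.536 mA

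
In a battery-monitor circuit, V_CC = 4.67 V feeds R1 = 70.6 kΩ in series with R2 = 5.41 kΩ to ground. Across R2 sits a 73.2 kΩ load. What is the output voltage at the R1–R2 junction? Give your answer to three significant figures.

The load sits in parallel with R2, giving an effective lower resistance R2' = R2·R_L/(R2+R_L) = 5.038 kΩ.
Then V_out = V_CC · R2'/(R1 + R2') = 4.67 × 5.038/75.64 = 0.3110 V.

V_out ≈ 0.311 V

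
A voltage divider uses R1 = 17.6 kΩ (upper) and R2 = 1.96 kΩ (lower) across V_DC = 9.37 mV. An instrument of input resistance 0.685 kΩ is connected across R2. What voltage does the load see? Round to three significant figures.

V_out ≈ 0.263 mV

First combine the lower leg with the load: R2 ‖ R_L = 0.5076 kΩ.
Voltage divider with the loaded lower leg: V_out = 9.37 × 0.5076/(17.6 + 0.5076) = 9.37 × 0.02803 = 0.2627 mV.
(Unloaded it would be 0.939 mV; the load pulls it down.)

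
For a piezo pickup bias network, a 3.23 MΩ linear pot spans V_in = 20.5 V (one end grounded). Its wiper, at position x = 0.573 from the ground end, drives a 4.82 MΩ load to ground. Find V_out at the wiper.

V_out ≈ 10.1 V

Lower segment x·R_p = 1.851 MΩ; upper segment (1−x)·R_p = 1.379 MΩ.
(x·R_p) ‖ R_L = 1.337 MΩ.
V_out = 20.5 × 1.337/(1.379 + 1.337) = 10.09 V.
(Unloaded: V_out = x·V_in = 11.7 V.)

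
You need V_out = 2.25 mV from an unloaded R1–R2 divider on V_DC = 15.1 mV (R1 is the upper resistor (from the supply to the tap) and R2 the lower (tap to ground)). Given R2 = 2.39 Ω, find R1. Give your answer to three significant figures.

R1 ≈ 13.6 Ω

The divider ratio is R2/(R1+R2) = 2.25/15.1 = 0.1490.
Rearranging, R1 = R2·(1−k)/k = 2.39 × 5.711 = 13.65 Ω.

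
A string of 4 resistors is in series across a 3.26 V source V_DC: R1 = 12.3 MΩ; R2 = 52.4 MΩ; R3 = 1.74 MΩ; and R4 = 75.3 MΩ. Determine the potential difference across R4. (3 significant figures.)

Total series resistance ΣR = 12.3 + 52.4 + 1.74 + 75.3 = 141.7 MΩ.
V = V_DC · R/ΣR = 3.26 × 0.5313 = 1.732 V.

V ≈ 1.73 V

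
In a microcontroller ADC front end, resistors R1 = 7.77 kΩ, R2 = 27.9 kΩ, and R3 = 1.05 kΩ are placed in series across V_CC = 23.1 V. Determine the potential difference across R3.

Series total: ΣR = 7.77 + 27.9 + 1.05 = 36.72 kΩ.
Voltage divider: V = V_CC · (1.050 / 36.72) = 23.1 × 0.02859 = 0.6605 V.

V ≈ 0.661 V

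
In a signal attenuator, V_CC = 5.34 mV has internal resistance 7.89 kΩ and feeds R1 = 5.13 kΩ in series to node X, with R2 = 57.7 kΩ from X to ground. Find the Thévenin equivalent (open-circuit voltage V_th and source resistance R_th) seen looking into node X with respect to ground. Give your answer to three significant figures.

V_th ≈ 4.36 mV, R_th ≈ 10.6 kΩ

R1' = 7.89 + 5.13 = 13.02 kΩ (source resistance + R1).
V_th is the unloaded tap voltage: V_CC · R2/(R1'+R2) = 5.34 × 0.8159 = 4.357 mV.
Zeroing V_CC shorts the top of R1' to ground, so R_th = R1' ‖ R2 = 10.62 kΩ.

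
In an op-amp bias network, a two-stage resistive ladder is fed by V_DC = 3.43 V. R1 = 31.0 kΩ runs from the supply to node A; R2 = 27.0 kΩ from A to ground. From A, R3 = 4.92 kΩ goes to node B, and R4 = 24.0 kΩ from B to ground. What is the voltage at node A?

Node A sees R2 in parallel with the series input of stage 2, R3 + R4 = 28.92 kΩ.
Effective lower resistance at A: R2 ‖ 28.92 = 13.96 kΩ.
First divider: V_A = V_DC · 13.96/(31.0 + 13.96) = 1.065 V.

V_A ≈ 1.07 V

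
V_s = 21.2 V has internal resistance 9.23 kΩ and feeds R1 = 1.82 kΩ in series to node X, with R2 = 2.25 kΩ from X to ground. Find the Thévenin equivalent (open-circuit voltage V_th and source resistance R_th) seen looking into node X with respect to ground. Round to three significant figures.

R1' = 9.23 + 1.82 = 11.05 kΩ (source resistance + R1).
Open-circuit (no load on X): V_th = V_s · R2/(R1' + R2) = 21.2 × 2.25/(11.05 + 2.25) = 3.586 V.
Zeroing V_s shorts the top of R1' to ground, so R_th = R1' ‖ R2 = 1.869 kΩ.

V_th ≈ 3.59 V, R_th ≈ 1.87 kΩ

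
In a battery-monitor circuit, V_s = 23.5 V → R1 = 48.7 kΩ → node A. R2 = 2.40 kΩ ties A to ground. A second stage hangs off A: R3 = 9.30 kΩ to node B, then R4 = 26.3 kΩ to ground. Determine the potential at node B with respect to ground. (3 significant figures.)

V_B ≈ 0.766 V

Node A sees R2 in parallel with the series input of stage 2, R3 + R4 = 35.60 kΩ.
Effective lower resistance at A: R2 ‖ 35.60 = 2.248 kΩ.
V_A = 23.5 × 2.248/(48.7 + 2.248) = 1.037 V.
V_B = V_A × 0.7388 = 0.7662 V.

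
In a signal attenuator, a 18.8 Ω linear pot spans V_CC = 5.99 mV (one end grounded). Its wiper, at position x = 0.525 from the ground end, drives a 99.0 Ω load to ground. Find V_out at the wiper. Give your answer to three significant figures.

V_out ≈ 3.00 mV

Split the track: R_lower = x·R_p = 9.870 Ω, R_upper = (1−x)·R_p = 8.930 Ω.
R_L loads the lower segment: effective lower R = 8.975 Ω.
Loaded-divider output: V_out = 5.99 × 0.5013 = 3.003 mV.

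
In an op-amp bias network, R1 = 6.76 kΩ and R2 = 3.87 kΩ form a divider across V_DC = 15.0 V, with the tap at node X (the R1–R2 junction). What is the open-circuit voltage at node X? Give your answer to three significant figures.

Open-circuit (no load on X): V_th = V_DC · R2/(R1 + R2) = 15.0 × 3.87/(6.760 + 3.87) = 5.461 V.

V_th ≈ 5.46 V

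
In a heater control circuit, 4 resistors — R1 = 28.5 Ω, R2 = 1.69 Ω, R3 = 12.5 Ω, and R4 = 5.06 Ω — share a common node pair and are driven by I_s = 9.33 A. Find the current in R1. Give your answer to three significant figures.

Conductances: ΣG = 1/28.5 + 1/1.69 + 1/12.5 + 1/5.06 = 0.9044 (1/Ω).
By the current-divider rule, I = I_s · G_k/ΣG = 9.33 × 0.03880 = 0.3620 A.

I ≈ 0.362 A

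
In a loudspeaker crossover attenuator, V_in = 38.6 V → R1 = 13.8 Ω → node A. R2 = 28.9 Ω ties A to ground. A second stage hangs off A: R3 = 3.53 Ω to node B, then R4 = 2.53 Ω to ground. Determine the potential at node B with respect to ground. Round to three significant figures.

V_B ≈ 4.29 V

Node A sees R2 in parallel with the series input of stage 2, R3 + R4 = 6.060 Ω.
Effective lower resistance at A: R2 ‖ 6.060 = 5.010 Ω.
So V_A = 38.6 × 0.2663 = 10.28 V.
V_B = V_A × 0.4175 = 4.292 V.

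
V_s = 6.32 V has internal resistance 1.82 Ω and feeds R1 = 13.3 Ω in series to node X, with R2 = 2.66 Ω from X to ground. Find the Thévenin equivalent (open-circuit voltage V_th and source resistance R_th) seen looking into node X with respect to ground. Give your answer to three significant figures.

V_th ≈ 0.946 V, R_th ≈ 2.26 Ω

R1' = 1.82 + 13.3 = 15.12 Ω (source resistance + R1).
With X open, the divider is unloaded: V_th = 6.32 × 2.66/17.78 = 0.9455 V.
With V_s suppressed (replaced by a short), R_th = R1' ‖ R2 = (15.12 × 2.66)/(15.12 + 2.66) = 2.262 Ω.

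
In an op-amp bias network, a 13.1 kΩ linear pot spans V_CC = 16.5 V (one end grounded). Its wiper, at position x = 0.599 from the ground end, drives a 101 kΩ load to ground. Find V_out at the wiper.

The pot divides into 5.253 kΩ above the wiper and 7.847 kΩ below.
(x·R_p) ‖ R_L = 7.281 kΩ.
V_out = 16.5 × 7.281/(5.253 + 7.281) = 9.585 V.
(Unloaded: V_out = x·V_CC = 9.88 V.)

V_out ≈ 9.58 V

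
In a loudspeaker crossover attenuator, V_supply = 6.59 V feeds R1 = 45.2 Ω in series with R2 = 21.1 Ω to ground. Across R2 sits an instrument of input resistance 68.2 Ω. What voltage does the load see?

First combine the lower leg with the load: R2 ‖ R_L = 16.11 Ω.
Voltage divider with the loaded lower leg: V_out = 6.59 × 16.11/(45.2 + 16.11) = 6.59 × 0.2628 = 1.732 V.
(Unloaded it would be 2.10 V; the load pulls it down.)

V_out ≈ 1.73 V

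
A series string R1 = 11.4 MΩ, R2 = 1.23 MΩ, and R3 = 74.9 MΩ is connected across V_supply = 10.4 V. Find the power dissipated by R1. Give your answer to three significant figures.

P ≈ 0.161 µW

The common current is I = 10.4/87.53 = 0.1188 µA.
P = I²R = 0.01412 × 11.4 = 0.1609 µW.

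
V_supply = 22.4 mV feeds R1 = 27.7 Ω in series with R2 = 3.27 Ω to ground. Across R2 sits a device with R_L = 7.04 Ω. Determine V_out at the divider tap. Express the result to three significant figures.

First combine the lower leg with the load: R2 ‖ R_L = 2.233 Ω.
Then V_out = V_supply · R2'/(R1 + R2') = 22.4 × 2.233/29.93 = 1.671 mV.

V_out ≈ 1.67 mV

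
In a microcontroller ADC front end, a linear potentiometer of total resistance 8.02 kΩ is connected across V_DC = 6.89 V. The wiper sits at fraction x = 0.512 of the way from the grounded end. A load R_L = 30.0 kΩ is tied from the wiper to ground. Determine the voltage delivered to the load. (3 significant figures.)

V_out ≈ 3.31 V

Lower segment x·R_p = 4.106 kΩ; upper segment (1−x)·R_p = 3.914 kΩ.
Lower segment in parallel with the load: 4.106 ‖ 30.0 = 3.612 kΩ.
V_out = 6.89 × 3.612/(3.914 + 3.612) = 3.307 V.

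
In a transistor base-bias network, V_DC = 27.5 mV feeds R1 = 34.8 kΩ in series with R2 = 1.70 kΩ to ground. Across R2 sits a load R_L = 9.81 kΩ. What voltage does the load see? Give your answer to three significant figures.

R2 ‖ R_L = (1.70 × 9.81)/(1.70 + 9.81) = 1.449 kΩ.
Voltage divider with the loaded lower leg: V_out = 27.5 × 1.449/(34.8 + 1.449) = 27.5 × 0.03997 = 1.099 mV.
(Unloaded it would be 1.28 mV; the load pulls it down.)

V_out ≈ 1.10 mV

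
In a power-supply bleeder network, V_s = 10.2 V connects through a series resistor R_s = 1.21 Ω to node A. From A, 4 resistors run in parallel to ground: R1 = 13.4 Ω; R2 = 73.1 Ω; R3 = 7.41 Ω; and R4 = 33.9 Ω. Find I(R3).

Parallel bank: R_p = 1/(1/13.4 + 1/73.1 + 1/7.41 + 1/33.9) = 3.956 Ω.
Node voltage V_A = V_s · R_p/(R_s + R_p) = 10.2 × 0.7658 = 7.811 V.
I(R3) = V_A / R3 = 7.811/7.41 = 1.054 A.

I ≈ 1.05 A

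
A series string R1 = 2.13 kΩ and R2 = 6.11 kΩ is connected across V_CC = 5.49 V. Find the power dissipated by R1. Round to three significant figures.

The common current is I = 5.49/8.240 = 0.6663 mA.
V(R1) = I·R = 1.419 V; P = V·I = 1.419 × 0.6663 = 0.9455 mW.

P ≈ 0.946 mW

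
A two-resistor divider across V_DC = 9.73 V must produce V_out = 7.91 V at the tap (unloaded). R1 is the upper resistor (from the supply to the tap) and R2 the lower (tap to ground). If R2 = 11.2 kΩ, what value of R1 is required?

Required fraction k = V_out/V_DC = 0.8129.
So R1 = R2 · (V_DC/V_out − 1) = 11.2 × (9.73/7.91 − 1) = 11.2 × 0.2301 = 2.577 kΩ.

R1 ≈ 2.58 kΩ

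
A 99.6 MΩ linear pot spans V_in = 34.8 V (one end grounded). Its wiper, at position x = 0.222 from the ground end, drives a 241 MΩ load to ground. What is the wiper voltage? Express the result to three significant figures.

V_out ≈ 7.21 V

Split the track: R_lower = x·R_p = 22.11 MΩ, R_upper = (1−x)·R_p = 77.49 MΩ.
R_L loads the lower segment: effective lower R = 20.25 MΩ.
Then V_out = V_in · 20.25/(77.49 + 20.25) = 7.211 V.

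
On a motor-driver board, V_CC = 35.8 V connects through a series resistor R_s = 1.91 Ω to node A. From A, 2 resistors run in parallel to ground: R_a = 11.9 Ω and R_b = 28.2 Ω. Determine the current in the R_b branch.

Equivalent of the parallel group: R_p = 8.369 Ω.
V_A by voltage divider: V_A = 35.8 × 8.369/(1.91 + 8.369) = 29.15 V.
I(R_b) = V_A / R_b = 29.15/28.2 = 1.034 A.

I ≈ 1.03 A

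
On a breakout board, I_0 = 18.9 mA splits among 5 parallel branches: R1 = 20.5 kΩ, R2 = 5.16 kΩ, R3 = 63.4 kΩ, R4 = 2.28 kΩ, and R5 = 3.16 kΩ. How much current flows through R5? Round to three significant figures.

Conductances: ΣG = 1/20.5 + 1/5.16 + 1/63.4 + 1/2.28 + 1/3.16 = 1.013 (1/kΩ).
R5 takes the fraction G_k/ΣG = 0.3165/1.013 = 0.3123, so I = 18.9 × 0.3123 = 5.902 mA.

I ≈ 5.90 mA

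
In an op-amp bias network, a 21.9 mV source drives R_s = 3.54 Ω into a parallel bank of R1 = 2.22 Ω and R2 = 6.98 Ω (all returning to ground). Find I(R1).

Parallel bank: R_p = 1/(1/2.22 + 1/6.98) = 1.684 Ω.
Node voltage V_A = V_s · R_p/(R_s + R_p) = 21.9 × 0.3224 = 7.061 mV.
Branch current I = V_A/R1 = 7.061/2.22 = 3.180 mA.
(Equivalently: I_total = 4.192 mA, then current-divider fraction G_k/ΣG = 0.7587.)

I ≈ 3.18 mA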